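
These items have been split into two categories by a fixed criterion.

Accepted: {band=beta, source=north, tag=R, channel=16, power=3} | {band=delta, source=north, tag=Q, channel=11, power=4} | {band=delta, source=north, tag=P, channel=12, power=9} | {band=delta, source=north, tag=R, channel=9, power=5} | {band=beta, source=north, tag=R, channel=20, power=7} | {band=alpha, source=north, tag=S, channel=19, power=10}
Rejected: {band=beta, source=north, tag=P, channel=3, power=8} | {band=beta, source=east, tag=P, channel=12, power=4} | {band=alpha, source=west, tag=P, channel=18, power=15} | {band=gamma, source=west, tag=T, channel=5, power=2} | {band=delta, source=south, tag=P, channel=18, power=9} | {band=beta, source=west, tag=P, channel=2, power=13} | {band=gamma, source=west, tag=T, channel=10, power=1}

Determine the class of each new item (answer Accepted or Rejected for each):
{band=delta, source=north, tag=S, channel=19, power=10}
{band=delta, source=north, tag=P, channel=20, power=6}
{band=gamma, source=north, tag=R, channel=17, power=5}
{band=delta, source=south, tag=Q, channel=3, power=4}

Accepted, Accepted, Accepted, Rejected

A rule that fits every label: source is north AND channel ≥ 5 — true of each 'Accepted' example, false of each 'Rejected' one.
{band=delta, source=north, tag=S, channel=19, power=10}: source is north, channel = 19 — passes, so Accepted. {band=delta, source=north, tag=P, channel=20, power=6}: source is north, channel = 20 — passes, so Accepted. {band=gamma, source=north, tag=R, channel=17, power=5}: source is north, channel = 17 — passes, so Accepted. {band=delta, source=south, tag=Q, channel=3, power=4}: source is south, channel = 3 — fails this test, so Rejected.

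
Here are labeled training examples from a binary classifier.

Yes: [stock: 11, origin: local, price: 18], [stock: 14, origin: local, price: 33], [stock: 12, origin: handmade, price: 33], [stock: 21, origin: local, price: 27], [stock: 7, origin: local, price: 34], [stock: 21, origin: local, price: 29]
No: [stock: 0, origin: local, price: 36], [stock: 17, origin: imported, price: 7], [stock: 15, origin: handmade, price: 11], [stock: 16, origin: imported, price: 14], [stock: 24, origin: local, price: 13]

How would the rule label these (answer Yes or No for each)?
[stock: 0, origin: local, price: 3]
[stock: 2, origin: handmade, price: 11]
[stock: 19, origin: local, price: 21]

No, No, Yes

'Yes' ⟺ price ≥ 18 AND stock ≥ 7.
[stock: 0, origin: local, price: 3] → price = 3, stock = 0 → No.
[stock: 2, origin: handmade, price: 11] → price = 11, stock = 2 → No.
[stock: 19, origin: local, price: 21] → price = 21, stock = 19 → Yes.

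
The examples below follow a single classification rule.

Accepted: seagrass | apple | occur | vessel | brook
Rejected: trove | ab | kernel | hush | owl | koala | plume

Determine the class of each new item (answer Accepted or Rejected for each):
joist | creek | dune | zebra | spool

All 'Accepted' examples share one property — has a double letter — and every 'Rejected' example lacks it.

Rejected, Accepted, Rejected, Rejected, Accepted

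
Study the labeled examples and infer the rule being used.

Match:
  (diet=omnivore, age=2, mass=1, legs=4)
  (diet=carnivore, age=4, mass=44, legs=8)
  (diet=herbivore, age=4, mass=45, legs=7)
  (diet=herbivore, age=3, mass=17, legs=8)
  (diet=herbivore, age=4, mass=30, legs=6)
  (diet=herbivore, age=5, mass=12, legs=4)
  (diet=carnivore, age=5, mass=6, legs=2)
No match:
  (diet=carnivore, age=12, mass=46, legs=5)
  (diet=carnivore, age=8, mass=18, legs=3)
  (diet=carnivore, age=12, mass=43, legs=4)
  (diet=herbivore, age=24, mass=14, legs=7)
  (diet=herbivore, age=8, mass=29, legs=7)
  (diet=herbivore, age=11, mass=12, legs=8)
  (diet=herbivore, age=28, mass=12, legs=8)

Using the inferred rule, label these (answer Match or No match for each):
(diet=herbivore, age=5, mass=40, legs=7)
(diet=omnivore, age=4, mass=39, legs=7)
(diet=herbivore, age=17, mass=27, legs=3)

The distinguishing property — age ≤ 5 — holds for all the 'Match' cases and none of the 'No match' cases.
Match: (diet=herbivore, age=5, mass=40, legs=7), since age = 5.
Match: (diet=omnivore, age=4, mass=39, legs=7), since age = 4.
No match: (diet=herbivore, age=17, mass=27, legs=3), since age = 17.

Match, Match, No match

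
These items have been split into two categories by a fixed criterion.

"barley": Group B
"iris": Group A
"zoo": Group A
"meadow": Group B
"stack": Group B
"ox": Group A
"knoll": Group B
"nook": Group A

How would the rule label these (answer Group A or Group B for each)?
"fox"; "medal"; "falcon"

Group A, Group B, Group B

'Group A' ⟺ length ≤ 4.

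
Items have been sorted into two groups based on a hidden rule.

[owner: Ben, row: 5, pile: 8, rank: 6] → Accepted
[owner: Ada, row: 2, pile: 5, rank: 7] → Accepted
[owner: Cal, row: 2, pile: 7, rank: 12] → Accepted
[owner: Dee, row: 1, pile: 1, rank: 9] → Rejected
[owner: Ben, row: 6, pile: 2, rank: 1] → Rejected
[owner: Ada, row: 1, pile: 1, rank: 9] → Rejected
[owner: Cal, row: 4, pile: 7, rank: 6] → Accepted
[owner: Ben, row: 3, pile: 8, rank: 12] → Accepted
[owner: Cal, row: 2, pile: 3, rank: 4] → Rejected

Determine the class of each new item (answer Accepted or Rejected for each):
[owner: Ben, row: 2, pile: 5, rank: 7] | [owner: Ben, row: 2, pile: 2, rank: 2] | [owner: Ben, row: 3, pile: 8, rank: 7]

A rule that fits every label: pile ≥ 5 — true of each 'Accepted' example, false of each 'Rejected' one.
[owner: Ben, row: 2, pile: 5, rank: 7]: pile = 5, matches → Accepted. [owner: Ben, row: 2, pile: 2, rank: 2]: pile = 2, doesn't qualify → Rejected. [owner: Ben, row: 3, pile: 8, rank: 7]: pile = 8, matches → Accepted.

Accepted, Rejected, Accepted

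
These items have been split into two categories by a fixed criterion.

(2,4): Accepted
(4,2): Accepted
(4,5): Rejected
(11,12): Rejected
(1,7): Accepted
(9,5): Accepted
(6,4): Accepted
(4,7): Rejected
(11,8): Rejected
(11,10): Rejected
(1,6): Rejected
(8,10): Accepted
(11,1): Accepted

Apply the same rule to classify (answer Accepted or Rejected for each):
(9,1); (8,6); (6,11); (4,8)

Looking at the examples, the only property every 'Accepted' case has and every 'Rejected' case lacks is: sum is even.
(9,1): 9+1 = 10, matches → Accepted.
(8,6): 8+6 = 14, matches → Accepted.
(6,11): 6+11 = 17, lacks this property → Rejected.
(4,8): 4+8 = 12, matches → Accepted.

Accepted, Accepted, Rejected, Accepted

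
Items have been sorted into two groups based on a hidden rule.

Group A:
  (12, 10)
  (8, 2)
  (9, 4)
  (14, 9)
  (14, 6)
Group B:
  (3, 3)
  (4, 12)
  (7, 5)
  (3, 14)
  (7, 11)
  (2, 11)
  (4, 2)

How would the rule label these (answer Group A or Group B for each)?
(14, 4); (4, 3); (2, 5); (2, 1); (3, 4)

Group A, Group B, Group B, Group B, Group B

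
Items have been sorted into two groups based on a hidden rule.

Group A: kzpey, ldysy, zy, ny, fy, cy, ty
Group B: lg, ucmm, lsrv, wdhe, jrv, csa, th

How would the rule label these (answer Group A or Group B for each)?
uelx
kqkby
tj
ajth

The common property of the 'Group A' items is: contains 'y'. No 'Group B' item has it.
Group B: uelx, since no 'y'. Group A: kqkby, since has 'y'. Group B: tj, since no 'y'. Group B: ajth, since no 'y'.

Group B, Group A, Group B, Group B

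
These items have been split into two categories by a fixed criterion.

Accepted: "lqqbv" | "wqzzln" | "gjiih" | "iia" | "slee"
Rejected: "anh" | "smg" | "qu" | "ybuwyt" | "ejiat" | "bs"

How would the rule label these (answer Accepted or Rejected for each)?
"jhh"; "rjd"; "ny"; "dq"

The simplest hypothesis consistent with all the labels is: has a double letter.
"jhh" → 'hh' doubled → Accepted.
"rjd" → no doubled letter → Rejected.
"ny" → no doubled letter → Rejected.
"dq" → no doubled letter → Rejected.

Accepted, Rejected, Rejected, Rejected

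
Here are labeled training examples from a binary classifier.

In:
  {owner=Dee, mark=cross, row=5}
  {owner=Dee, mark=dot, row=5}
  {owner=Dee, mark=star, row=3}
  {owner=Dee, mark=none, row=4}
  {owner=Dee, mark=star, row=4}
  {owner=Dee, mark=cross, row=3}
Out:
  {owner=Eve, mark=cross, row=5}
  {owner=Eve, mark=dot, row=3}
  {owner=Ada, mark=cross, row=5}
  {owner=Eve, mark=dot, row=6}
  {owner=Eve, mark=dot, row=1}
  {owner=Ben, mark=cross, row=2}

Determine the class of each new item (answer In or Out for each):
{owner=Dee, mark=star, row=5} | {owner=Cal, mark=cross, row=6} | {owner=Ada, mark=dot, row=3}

All 'In' examples share one property — owner is Dee — and every 'Out' example lacks it.
{owner=Dee, mark=star, row=5}: owner is Dee — qualifies, so In.
{owner=Cal, mark=cross, row=6}: owner is Cal — does not satisfy this, so Out.
{owner=Ada, mark=dot, row=3}: owner is Ada — does not satisfy this, so Out.

In, Out, Out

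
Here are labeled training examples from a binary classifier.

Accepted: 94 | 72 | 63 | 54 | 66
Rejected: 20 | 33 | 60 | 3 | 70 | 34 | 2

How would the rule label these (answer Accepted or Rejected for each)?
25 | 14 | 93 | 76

The classifier is using: digit sum ≥ 8.
25: Rejected (digit sum 2+5 = 7). 14: Rejected (digit sum 1+4 = 5). 93: Accepted (digit sum 9+3 = 12). 76: Accepted (digit sum 7+6 = 13).

Rejected, Rejected, Accepted, Accepted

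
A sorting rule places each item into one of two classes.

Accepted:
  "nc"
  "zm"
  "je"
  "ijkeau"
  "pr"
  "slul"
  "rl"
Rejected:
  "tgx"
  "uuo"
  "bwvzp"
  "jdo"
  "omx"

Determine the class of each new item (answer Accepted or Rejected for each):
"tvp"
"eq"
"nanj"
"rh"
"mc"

A rule that fits every label: even length — true of each 'Accepted' example, false of each 'Rejected' one.

Rejected, Accepted, Accepted, Accepted, Accepted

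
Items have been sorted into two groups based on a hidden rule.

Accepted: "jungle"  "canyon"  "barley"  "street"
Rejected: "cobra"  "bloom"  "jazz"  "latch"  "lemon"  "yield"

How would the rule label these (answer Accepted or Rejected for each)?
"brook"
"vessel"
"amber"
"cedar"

Every 'Accepted' example satisfies: length 6. None of the 'Rejected' examples do.

Rejected, Accepted, Rejected, Rejected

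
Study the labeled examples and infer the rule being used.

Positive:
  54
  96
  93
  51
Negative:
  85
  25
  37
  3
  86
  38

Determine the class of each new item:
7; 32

The common property of the 'Positive' items is: multiple of 3 AND at least 25. No 'Negative' item has it.
7: 7 = 3·2 + 1, 7 < 25, does not fit → Negative.
32: 32 = 3·10 + 2, 32 ≥ 25, does not fit → Negative.

Negative, Negative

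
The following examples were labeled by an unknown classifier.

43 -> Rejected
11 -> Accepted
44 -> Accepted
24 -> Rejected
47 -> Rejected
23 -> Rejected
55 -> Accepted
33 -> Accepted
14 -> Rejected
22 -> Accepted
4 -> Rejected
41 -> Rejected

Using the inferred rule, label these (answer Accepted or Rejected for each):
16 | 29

Looking at the examples, the only property every 'Accepted' case has and every 'Rejected' case lacks is: multiple of 11.

Rejected, Rejected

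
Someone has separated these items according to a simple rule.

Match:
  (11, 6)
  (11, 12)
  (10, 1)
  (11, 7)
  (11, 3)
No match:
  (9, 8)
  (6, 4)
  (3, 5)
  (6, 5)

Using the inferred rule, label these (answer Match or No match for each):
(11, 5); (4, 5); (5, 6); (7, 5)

Every 'Match' example satisfies: first ≥ 10. None of the 'No match' examples do.
(11, 5) → first 11 → Match.
(4, 5) → first 4 → No match.
(5, 6) → first 5 → No match.
(7, 5) → first 7 → No match.

Match, No match, No match, No match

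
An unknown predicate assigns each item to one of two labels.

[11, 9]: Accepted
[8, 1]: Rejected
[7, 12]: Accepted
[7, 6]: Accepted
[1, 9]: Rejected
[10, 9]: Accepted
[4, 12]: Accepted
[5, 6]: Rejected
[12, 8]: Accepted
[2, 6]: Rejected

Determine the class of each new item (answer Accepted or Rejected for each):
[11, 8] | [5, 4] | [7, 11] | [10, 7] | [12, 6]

Accepted, Rejected, Accepted, Accepted, Accepted

One predicate separates the groups cleanly: sum ≥ 13.
[11, 8]: Accepted (11+8 = 19). [5, 4]: Rejected (5+4 = 9). [7, 11]: Accepted (7+11 = 18). [10, 7]: Accepted (10+7 = 17). [12, 6]: Accepted (12+6 = 18).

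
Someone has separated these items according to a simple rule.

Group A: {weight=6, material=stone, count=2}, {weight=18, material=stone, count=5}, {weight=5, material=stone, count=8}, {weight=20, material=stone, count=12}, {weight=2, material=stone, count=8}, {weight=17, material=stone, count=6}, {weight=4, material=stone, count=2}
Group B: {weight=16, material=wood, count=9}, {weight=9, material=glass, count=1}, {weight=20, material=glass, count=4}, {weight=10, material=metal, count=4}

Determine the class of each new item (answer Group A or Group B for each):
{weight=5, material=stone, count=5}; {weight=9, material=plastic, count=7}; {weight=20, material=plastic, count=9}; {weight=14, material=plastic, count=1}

'Group A' ⟺ material is stone.

Group A, Group B, Group B, Group B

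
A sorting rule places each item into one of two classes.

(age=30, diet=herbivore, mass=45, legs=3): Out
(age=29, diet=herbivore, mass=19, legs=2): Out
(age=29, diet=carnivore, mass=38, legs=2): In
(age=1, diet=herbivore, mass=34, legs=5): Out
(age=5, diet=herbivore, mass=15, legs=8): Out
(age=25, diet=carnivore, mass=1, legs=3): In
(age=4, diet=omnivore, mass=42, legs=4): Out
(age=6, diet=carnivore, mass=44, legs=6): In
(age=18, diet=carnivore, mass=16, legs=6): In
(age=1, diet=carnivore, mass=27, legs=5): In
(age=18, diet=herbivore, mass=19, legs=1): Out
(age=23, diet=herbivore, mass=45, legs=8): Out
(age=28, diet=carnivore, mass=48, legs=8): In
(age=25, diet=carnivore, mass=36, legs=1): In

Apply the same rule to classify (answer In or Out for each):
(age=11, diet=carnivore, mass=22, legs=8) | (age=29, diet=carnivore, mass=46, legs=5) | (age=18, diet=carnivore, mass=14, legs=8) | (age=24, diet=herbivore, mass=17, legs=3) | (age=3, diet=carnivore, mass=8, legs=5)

The common property of the 'In' items is: diet is carnivore. No 'Out' item has it.
(age=11, diet=carnivore, mass=22, legs=8) — diet is carnivore, hence In.
(age=29, diet=carnivore, mass=46, legs=5) — diet is carnivore, hence In.
(age=18, diet=carnivore, mass=14, legs=8) — diet is carnivore, hence In.
(age=24, diet=herbivore, mass=17, legs=3) — diet is herbivore, hence Out.
(age=3, diet=carnivore, mass=8, legs=5) — diet is carnivore, hence In.

In, In, In, Out, In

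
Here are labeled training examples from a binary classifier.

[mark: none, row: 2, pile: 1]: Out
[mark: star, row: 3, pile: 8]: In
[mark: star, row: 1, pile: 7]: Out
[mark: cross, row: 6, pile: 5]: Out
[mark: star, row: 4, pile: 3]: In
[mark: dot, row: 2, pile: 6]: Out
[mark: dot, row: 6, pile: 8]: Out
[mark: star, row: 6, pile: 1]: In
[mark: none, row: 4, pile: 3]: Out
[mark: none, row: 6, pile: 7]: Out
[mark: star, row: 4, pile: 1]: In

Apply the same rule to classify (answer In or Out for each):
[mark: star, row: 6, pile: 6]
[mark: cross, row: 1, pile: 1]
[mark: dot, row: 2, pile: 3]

Every 'In' example satisfies: mark is star AND row ≥ 2. None of the 'Out' examples do.
[mark: star, row: 6, pile: 6] → mark is star, row = 6 → In.
[mark: cross, row: 1, pile: 1] → mark is cross, row = 1 → Out.
[mark: dot, row: 2, pile: 3] → mark is dot, row = 2 → Out.

In, Out, Out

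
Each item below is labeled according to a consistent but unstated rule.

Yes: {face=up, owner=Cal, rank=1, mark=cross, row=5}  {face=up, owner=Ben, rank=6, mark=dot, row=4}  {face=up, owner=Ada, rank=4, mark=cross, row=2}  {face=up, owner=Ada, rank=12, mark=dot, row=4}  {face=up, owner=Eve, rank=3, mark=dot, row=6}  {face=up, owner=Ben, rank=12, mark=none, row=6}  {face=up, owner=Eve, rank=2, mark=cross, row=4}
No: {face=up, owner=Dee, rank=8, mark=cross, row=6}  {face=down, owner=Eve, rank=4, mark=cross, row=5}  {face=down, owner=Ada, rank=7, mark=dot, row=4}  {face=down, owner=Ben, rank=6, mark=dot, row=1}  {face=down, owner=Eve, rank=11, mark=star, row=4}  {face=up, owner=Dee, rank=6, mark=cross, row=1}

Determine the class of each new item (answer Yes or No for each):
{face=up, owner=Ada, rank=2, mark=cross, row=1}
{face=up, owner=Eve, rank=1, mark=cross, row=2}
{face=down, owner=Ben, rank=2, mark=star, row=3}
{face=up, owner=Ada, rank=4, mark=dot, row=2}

The distinguishing property — owner is not Dee AND face is up — holds for all the 'Yes' cases and none of the 'No' cases.

Yes, Yes, No, Yes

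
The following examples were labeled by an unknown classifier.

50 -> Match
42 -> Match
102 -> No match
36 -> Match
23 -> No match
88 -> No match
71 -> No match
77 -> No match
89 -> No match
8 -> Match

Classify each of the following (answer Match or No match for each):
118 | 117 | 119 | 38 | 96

No match, No match, No match, Match, No match

The pattern is that an item is 'Match' exactly when: even AND at most 50.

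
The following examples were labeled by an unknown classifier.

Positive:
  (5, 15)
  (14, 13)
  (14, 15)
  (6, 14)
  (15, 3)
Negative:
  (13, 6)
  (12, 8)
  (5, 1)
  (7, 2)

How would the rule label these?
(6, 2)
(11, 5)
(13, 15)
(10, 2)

Rule: max ≥ 14. This holds for each 'Positive' example and fails for each 'Negative' one.

Negative, Negative, Positive, Negative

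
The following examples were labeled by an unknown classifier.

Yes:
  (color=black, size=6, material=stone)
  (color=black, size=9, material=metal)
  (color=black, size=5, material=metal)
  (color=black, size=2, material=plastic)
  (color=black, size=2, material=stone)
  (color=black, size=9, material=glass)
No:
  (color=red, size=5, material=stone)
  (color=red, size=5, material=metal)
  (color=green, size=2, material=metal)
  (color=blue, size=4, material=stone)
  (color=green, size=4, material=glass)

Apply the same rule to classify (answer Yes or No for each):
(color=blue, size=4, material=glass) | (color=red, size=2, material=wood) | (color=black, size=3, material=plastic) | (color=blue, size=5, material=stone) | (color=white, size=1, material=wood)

No, No, Yes, No, No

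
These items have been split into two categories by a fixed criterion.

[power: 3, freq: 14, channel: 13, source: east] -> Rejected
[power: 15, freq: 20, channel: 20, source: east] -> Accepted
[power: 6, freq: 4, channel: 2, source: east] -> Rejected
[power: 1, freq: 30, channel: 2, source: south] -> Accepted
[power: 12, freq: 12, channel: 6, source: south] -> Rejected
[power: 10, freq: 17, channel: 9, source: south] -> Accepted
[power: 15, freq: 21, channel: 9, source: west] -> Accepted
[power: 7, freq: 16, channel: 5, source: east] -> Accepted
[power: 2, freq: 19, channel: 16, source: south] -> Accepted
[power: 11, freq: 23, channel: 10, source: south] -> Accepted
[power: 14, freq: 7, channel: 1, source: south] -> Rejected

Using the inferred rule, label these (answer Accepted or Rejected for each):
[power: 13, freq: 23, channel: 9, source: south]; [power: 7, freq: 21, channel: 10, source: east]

The simplest hypothesis consistent with all the labels is: freq ≥ 16.
[power: 13, freq: 23, channel: 9, source: south] — freq = 23, hence Accepted. [power: 7, freq: 21, channel: 10, source: east] — freq = 21, hence Accepted.

Accepted, Accepted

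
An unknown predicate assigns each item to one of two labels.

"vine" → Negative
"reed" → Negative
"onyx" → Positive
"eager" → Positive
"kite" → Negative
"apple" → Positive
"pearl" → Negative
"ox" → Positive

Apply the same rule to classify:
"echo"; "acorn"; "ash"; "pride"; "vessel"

'Positive' ⟺ starts with a vowel.

Positive, Positive, Positive, Negative, Negative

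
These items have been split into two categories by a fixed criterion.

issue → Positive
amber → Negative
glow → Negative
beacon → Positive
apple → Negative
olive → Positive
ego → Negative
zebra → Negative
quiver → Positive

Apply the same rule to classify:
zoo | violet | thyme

Negative, Positive, Negative

A rule that fits every label: has ≥ 3 vowels — true of each 'Positive' example, false of each 'Negative' one.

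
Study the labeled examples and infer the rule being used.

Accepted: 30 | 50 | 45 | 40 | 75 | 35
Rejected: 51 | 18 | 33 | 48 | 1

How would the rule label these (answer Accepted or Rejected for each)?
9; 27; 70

All 'Accepted' examples share one property — multiple of 5 — and every 'Rejected' example lacks it.
9: 9 = 5·1 + 4, does not satisfy this → Rejected.
27: 27 = 5·5 + 2, does not satisfy this → Rejected.
70: 70 = 5·14, has this property → Accepted.

Rejected, Rejected, Accepted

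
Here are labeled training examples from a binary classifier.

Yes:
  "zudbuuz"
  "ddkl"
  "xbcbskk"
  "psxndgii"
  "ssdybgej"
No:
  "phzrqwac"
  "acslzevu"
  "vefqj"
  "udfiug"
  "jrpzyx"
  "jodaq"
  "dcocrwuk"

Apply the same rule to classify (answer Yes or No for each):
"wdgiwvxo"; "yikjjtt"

No, Yes

Every 'Yes' example satisfies: has a double letter. None of the 'No' examples do.
No: "wdgiwvxo", since no doubled letter.
Yes: "yikjjtt", since 'jj' doubled.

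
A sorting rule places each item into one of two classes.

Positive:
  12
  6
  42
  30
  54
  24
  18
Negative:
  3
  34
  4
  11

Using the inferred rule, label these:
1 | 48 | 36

Negative, Positive, Positive

Every 'Positive' example satisfies: multiple of 6. None of the 'Negative' examples do.
1 — 1 = 6·0 + 1, hence Negative. 48 — 48 = 6·8, hence Positive. 36 — 36 = 6·6, hence Positive.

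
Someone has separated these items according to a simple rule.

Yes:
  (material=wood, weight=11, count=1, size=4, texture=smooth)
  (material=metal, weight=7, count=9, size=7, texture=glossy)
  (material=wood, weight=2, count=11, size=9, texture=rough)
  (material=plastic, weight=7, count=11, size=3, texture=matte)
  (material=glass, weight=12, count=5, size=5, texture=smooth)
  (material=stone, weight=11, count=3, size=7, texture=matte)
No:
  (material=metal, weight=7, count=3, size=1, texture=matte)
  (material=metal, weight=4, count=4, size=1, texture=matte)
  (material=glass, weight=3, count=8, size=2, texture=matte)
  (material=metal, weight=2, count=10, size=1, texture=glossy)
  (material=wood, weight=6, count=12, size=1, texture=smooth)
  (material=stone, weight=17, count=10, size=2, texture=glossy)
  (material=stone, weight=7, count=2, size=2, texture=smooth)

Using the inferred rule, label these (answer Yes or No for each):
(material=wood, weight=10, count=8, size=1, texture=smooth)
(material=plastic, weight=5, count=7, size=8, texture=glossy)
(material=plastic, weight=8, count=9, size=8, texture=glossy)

No, Yes, Yes

Every 'Yes' example satisfies: size ≥ 3. None of the 'No' examples do.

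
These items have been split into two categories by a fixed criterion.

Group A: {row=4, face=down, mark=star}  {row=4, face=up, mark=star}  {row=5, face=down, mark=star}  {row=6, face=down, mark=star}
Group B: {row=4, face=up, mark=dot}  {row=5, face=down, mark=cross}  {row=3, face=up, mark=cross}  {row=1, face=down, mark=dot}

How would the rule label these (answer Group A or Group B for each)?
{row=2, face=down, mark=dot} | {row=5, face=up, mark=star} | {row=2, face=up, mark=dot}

Group B, Group A, Group B

Looking at the examples, the only property every 'Group A' case has and every 'Group B' case lacks is: mark is star.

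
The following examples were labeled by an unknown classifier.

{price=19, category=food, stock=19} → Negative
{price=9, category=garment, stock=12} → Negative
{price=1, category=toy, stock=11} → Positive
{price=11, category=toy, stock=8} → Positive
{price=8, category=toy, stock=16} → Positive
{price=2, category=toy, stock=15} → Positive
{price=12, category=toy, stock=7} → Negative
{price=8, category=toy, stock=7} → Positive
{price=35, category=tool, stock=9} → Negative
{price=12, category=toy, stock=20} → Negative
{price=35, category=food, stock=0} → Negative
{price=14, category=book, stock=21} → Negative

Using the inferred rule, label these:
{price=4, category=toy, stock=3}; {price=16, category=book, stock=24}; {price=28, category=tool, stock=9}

Positive, Negative, Negative

The rule appears to be: category is toy AND price ≤ 11.
{price=4, category=toy, stock=3}: category is toy, price = 4 — has this property, so Positive.
{price=16, category=book, stock=24}: category is book, price = 16 — does not satisfy this, so Negative.
{price=28, category=tool, stock=9}: category is tool, price = 28 — does not satisfy this, so Negative.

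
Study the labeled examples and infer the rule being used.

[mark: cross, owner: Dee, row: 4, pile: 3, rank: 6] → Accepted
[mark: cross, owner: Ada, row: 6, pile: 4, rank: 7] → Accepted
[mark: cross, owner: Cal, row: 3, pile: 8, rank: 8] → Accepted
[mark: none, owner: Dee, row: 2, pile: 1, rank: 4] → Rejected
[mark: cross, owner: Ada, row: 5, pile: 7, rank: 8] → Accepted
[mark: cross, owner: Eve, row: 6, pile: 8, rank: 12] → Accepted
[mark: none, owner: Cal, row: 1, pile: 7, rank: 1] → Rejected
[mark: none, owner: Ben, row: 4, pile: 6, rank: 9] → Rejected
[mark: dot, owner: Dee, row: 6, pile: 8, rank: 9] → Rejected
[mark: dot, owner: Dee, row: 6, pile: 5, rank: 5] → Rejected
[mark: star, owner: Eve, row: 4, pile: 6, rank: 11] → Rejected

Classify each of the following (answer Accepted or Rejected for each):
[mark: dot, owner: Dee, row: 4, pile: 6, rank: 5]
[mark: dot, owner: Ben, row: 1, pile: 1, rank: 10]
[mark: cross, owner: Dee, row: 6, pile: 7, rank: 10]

Rejected, Rejected, Accepted

The classifier is using: mark is cross.
[mark: dot, owner: Dee, row: 4, pile: 6, rank: 5]: mark is dot — does not fit, so Rejected. [mark: dot, owner: Ben, row: 1, pile: 1, rank: 10]: mark is dot — does not fit, so Rejected. [mark: cross, owner: Dee, row: 6, pile: 7, rank: 10]: mark is cross — checks out, so Accepted.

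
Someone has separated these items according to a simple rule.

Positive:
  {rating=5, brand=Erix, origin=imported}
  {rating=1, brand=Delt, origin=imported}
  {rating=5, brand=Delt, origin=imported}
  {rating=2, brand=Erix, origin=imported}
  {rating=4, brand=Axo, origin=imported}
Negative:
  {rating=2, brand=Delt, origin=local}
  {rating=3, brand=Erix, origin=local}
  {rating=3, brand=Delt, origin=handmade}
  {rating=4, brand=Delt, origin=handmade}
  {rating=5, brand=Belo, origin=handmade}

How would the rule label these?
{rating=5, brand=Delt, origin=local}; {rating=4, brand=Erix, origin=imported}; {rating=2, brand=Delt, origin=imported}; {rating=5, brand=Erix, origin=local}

'Positive' ⟺ origin is imported.
{rating=5, brand=Delt, origin=local}: origin is local, doesn't qualify → Negative. {rating=4, brand=Erix, origin=imported}: origin is imported, has this property → Positive. {rating=2, brand=Delt, origin=imported}: origin is imported, has this property → Positive. {rating=5, brand=Erix, origin=local}: origin is local, doesn't qualify → Negative.

Negative, Positive, Positive, Negative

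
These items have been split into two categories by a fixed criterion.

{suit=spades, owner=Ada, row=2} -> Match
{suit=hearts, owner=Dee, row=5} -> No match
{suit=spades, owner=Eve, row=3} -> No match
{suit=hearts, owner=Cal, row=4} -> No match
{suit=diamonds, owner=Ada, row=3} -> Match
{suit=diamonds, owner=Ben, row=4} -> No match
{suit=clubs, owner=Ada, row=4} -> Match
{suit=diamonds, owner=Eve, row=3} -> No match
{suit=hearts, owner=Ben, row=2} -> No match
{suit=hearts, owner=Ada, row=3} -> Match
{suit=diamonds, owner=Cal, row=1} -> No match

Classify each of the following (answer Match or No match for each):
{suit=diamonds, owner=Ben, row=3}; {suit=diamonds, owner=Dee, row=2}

No match, No match

'Match' ⟺ owner is Ada.
{suit=diamonds, owner=Ben, row=3}: owner is Ben, does not pass → No match.
{suit=diamonds, owner=Dee, row=2}: owner is Dee, does not pass → No match.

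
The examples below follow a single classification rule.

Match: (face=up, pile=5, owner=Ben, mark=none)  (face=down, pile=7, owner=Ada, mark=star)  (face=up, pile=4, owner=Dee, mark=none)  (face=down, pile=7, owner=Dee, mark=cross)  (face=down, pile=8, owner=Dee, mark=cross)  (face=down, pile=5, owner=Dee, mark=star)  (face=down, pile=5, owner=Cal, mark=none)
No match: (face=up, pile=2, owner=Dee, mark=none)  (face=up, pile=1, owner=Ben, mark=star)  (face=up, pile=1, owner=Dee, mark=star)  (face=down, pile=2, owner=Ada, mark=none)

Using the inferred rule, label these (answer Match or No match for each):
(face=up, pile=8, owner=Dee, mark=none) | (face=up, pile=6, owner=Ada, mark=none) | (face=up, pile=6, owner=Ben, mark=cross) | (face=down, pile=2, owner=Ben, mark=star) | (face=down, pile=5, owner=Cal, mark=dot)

All 'Match' examples share one property — pile ≥ 4 — and every 'No match' example lacks it.
(face=up, pile=8, owner=Dee, mark=none) — pile = 8, hence Match.
(face=up, pile=6, owner=Ada, mark=none) — pile = 6, hence Match.
(face=up, pile=6, owner=Ben, mark=cross) — pile = 6, hence Match.
(face=down, pile=2, owner=Ben, mark=star) — pile = 2, hence No match.
(face=down, pile=5, owner=Cal, mark=dot) — pile = 5, hence Match.

Match, Match, Match, No match, Match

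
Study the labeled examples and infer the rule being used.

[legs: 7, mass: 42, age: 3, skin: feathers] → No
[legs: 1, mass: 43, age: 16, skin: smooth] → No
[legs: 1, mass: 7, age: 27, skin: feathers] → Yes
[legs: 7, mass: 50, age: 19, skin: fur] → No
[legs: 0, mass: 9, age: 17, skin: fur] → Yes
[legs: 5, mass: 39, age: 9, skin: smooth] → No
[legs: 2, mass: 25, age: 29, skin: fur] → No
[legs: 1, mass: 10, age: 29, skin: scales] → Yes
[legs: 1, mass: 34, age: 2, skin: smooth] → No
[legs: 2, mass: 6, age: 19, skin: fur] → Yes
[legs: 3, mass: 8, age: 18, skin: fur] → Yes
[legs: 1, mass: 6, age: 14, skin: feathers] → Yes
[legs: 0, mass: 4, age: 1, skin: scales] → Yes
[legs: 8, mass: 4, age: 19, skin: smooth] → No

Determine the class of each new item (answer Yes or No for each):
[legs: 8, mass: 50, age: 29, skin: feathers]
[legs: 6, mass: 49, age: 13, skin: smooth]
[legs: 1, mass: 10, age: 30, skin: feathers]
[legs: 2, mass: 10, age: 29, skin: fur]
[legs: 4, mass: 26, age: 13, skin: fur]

The distinguishing property — legs ≤ 3 AND mass ≤ 10 — holds for all the 'Yes' cases and none of the 'No' cases.
No: [legs: 8, mass: 50, age: 29, skin: feathers], since legs = 8, mass = 50. No: [legs: 6, mass: 49, age: 13, skin: smooth], since legs = 6, mass = 49. Yes: [legs: 1, mass: 10, age: 30, skin: feathers], since legs = 1, mass = 10. Yes: [legs: 2, mass: 10, age: 29, skin: fur], since legs = 2, mass = 10. No: [legs: 4, mass: 26, age: 13, skin: fur], since legs = 4, mass = 26.

No, No, Yes, Yes, No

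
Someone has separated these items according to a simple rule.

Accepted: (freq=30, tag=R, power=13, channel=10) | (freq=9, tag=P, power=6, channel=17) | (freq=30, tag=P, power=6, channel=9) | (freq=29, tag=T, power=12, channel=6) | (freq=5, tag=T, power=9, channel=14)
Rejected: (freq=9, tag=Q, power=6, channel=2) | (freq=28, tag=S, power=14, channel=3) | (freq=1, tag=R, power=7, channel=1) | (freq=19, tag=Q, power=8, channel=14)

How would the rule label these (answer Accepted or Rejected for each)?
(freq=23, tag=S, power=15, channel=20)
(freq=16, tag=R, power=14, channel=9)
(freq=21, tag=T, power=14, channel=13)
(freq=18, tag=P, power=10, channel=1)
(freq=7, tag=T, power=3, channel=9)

Accepted, Accepted, Accepted, Rejected, Accepted

The distinguishing property — freq ≠ 19 AND channel ≥ 6 — holds for all the 'Accepted' cases and none of the 'Rejected' cases.
(freq=23, tag=S, power=15, channel=20) — freq = 23, channel = 20, hence Accepted.
(freq=16, tag=R, power=14, channel=9) — freq = 16, channel = 9, hence Accepted.
(freq=21, tag=T, power=14, channel=13) — freq = 21, channel = 13, hence Accepted.
(freq=18, tag=P, power=10, channel=1) — freq = 18, channel = 1, hence Rejected.
(freq=7, tag=T, power=3, channel=9) — freq = 7, channel = 9, hence Accepted.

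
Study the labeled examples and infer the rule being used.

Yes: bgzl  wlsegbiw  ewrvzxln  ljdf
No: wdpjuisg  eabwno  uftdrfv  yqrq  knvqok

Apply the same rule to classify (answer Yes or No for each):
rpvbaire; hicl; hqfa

No, Yes, No

The classifier is using: contains 'l'.
rpvbaire → no 'l' → No. hicl → has 'l' → Yes. hqfa → no 'l' → No.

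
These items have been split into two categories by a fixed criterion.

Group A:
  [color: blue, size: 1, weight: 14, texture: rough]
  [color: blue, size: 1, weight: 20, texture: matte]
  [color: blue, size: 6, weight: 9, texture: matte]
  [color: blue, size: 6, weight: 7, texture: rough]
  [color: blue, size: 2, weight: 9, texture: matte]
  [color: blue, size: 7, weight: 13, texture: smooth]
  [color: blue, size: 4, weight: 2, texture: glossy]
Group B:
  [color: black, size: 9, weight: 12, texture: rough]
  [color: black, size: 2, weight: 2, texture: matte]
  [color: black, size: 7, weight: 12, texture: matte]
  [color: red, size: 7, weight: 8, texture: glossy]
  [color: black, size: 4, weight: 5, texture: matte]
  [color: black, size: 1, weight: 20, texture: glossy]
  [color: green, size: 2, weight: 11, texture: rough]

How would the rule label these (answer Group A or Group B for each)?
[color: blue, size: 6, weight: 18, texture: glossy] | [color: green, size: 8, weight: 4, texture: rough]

Group A, Group B

The common property of the 'Group A' items is: color is blue. No 'Group B' item has it.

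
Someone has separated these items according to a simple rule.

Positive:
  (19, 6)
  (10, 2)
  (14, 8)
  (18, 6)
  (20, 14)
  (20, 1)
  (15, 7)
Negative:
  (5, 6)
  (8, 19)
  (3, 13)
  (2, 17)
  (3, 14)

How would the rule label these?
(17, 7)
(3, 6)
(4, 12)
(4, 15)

Every 'Positive' example satisfies: first > second. None of the 'Negative' examples do.

Positive, Negative, Negative, Negative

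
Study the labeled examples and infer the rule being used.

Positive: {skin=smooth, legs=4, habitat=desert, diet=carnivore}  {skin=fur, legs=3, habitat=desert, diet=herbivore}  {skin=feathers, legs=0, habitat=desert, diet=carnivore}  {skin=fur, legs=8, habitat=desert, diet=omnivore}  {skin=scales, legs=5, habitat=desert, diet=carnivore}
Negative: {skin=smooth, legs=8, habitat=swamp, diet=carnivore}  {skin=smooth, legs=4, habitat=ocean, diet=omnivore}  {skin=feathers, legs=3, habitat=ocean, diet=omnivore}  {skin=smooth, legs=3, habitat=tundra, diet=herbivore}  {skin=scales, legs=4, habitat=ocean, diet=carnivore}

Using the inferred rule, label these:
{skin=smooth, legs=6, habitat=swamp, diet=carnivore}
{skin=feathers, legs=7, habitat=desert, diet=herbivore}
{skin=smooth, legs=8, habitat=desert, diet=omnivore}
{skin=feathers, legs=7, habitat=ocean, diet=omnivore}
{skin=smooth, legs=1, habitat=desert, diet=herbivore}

Negative, Positive, Positive, Negative, Positive

The pattern is that an item is 'Positive' exactly when: habitat is desert.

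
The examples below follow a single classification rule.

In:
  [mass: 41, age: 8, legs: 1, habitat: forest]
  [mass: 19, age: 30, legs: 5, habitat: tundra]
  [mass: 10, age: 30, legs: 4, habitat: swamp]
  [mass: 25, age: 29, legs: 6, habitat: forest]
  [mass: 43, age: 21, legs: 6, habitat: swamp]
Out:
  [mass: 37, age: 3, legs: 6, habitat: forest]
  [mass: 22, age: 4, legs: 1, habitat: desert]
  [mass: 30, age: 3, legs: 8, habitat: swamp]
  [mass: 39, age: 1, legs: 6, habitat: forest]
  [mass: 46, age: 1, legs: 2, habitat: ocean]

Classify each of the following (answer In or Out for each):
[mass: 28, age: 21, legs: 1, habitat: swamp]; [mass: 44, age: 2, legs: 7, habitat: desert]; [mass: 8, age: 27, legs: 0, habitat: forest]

Every 'In' example satisfies: age ≥ 8. None of the 'Out' examples do.

In, Out, In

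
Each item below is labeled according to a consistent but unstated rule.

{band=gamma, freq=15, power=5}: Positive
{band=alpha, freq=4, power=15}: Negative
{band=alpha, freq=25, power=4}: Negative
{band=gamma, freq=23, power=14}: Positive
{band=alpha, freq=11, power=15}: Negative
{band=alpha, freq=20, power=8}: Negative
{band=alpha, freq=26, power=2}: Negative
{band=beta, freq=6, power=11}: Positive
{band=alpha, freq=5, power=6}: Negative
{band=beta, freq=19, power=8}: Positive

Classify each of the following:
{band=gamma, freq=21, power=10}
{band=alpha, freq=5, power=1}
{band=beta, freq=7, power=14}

Rule: band is not alpha. This holds for each 'Positive' example and fails for each 'Negative' one.
{band=gamma, freq=21, power=10}: Positive (band is gamma).
{band=alpha, freq=5, power=1}: Negative (band is alpha).
{band=beta, freq=7, power=14}: Positive (band is beta).

Positive, Negative, Positive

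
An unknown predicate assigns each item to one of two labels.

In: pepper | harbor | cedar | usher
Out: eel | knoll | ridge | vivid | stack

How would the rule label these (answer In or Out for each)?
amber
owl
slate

The distinguishing property — ends with 'r' — holds for all the 'In' cases and none of the 'Out' cases.

In, Out, Out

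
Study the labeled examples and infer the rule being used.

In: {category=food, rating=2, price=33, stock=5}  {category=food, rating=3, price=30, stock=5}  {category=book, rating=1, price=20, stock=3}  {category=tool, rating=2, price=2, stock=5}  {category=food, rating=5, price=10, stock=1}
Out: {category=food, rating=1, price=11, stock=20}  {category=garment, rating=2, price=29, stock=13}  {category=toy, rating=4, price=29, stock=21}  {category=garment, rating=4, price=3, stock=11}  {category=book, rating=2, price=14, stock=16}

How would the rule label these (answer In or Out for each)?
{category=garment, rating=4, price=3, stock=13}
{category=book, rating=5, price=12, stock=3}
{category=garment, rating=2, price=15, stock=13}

Out, In, Out

A rule that fits every label: stock ≤ 5 — true of each 'In' example, false of each 'Out' one.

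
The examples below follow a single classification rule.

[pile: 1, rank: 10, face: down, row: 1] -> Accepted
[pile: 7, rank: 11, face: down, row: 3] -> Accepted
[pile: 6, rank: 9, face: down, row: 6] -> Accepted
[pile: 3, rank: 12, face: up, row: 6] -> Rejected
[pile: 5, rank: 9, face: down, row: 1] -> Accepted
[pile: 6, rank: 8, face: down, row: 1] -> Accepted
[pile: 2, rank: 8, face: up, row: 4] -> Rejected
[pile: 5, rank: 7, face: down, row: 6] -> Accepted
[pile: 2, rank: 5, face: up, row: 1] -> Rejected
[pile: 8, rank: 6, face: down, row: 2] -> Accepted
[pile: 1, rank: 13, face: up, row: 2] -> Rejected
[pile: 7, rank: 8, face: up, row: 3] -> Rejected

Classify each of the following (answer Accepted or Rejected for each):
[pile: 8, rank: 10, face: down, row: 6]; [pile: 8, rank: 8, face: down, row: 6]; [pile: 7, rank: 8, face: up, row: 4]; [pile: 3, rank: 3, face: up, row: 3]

Checking candidate rules against both groups, what survives is: face is down.
[pile: 8, rank: 10, face: down, row: 6]: face is down, checks out → Accepted. [pile: 8, rank: 8, face: down, row: 6]: face is down, checks out → Accepted. [pile: 7, rank: 8, face: up, row: 4]: face is up, does not fit → Rejected. [pile: 3, rank: 3, face: up, row: 3]: face is up, does not fit → Rejected.

Accepted, Accepted, Rejected, Rejected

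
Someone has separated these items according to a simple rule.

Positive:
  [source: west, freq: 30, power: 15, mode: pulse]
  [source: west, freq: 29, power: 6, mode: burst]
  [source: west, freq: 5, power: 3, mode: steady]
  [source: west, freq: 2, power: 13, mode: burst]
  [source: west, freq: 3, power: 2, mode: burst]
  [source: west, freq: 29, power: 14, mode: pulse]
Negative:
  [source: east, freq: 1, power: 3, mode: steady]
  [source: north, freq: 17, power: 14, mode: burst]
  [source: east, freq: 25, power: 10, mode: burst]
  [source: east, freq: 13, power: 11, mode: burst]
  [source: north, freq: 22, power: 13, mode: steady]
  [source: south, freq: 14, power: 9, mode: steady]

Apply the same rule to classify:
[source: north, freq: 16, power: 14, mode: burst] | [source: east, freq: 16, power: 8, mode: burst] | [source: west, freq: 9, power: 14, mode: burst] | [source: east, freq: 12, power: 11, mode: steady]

Negative, Negative, Positive, Negative

The rule appears to be: source is west.
[source: north, freq: 16, power: 14, mode: burst]: Negative (source is north). [source: east, freq: 16, power: 8, mode: burst]: Negative (source is east). [source: west, freq: 9, power: 14, mode: burst]: Positive (source is west). [source: east, freq: 12, power: 11, mode: steady]: Negative (source is east).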